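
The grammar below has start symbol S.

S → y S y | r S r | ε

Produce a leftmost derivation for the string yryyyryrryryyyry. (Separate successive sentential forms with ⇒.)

S ⇒ ySy ⇒ yrSry ⇒ yrySyry ⇒ yryySyyry ⇒ yryyySyyyry ⇒ yryyyrSryyyry ⇒ yryyyrySyryyyry ⇒ yryyyryrSryryyyry ⇒ yryyyryrryryyyry

S ⇒ ySy   [S → y S y]
ySy ⇒ yrSry   [S → r S r]
yrSry ⇒ yrySyry   [S → y S y]
yrySyry ⇒ yryySyyry   [S → y S y]
yryySyyry ⇒ yryyySyyyry   [S → y S y]
yryyySyyyry ⇒ yryyyrSryyyry   [S → r S r]
yryyyrSryyyry ⇒ yryyyrySyryyyry   [S → y S y]
yryyyrySyryyyry ⇒ yryyyryrSryryyyry   [S → r S r]
yryyyryrSryryyyry ⇒ yryyyryrryryyyry   [S → ε]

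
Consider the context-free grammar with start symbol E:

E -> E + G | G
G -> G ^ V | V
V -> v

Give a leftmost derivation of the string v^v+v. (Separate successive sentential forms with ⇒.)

E ⇒ E+G ⇒ G+G ⇒ G^V+G ⇒ V^V+G ⇒ v^V+G ⇒ v^v+G ⇒ v^v+V ⇒ v^v+v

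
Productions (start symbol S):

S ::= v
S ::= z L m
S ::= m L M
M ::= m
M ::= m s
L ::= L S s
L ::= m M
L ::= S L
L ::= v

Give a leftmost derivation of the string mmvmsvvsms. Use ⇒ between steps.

S ⇒ mLM   [S ::= m L M]
mLM ⇒ mLSsM   [L ::= L S s]
mLSsM ⇒ mSLSsM   [L ::= S L]
mSLSsM ⇒ mmLMLSsM   [S ::= m L M]
mmLMLSsM ⇒ mmvMLSsM   [L ::= v]
mmvMLSsM ⇒ mmvmsLSsM   [M ::= m s]
mmvmsLSsM ⇒ mmvmsvSsM   [L ::= v]
mmvmsvSsM ⇒ mmvmsvvsM   [S ::= v]
mmvmsvvsM ⇒ mmvmsvvsms   [M ::= m s]

S⇒mLM⇒mLSsM⇒mSLSsM⇒mmLMLSsM⇒mmvMLSsM⇒mmvmsLSsM⇒mmvmsvSsM⇒mmvmsvvsM⇒mmvmsvvsms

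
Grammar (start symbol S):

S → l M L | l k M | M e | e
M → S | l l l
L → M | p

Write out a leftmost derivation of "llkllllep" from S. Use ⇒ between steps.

S ⇒ lML ⇒ lSL ⇒ llkML ⇒ llkSL ⇒ llklMLL ⇒ llkllllLL ⇒ llkllllML ⇒ llkllllSL ⇒ llklllleL ⇒ llkllllep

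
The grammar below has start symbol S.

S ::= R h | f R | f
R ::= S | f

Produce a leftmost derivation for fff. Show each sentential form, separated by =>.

S => fR => fS => ffR => fff

S => fR   [S ::= f R]
fR => fS   [R ::= S]
fS => ffR   [S ::= f R]
ffR => fff   [R ::= f]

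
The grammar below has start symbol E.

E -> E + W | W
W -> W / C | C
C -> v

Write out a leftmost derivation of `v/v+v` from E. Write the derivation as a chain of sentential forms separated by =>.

E => E+W => W+W => W/C+W => C/C+W => v/C+W => v/v+W => v/v+C => v/v+v

E => E+W   [E -> E + W]
E+W => W+W   [E -> W]
W+W => W/C+W   [W -> W / C]
W/C+W => C/C+W   [W -> C]
C/C+W => v/C+W   [C -> v]
v/C+W => v/v+W   [C -> v]
v/v+W => v/v+C   [W -> C]
v/v+C => v/v+v   [C -> v]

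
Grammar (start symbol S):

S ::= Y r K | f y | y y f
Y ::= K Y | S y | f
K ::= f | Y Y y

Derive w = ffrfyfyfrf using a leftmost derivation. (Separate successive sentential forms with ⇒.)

S⇒YrK⇒KYrK⇒YYyYrK⇒SyYyYrK⇒YrKyYyYrK⇒KYrKyYyYrK⇒fYrKyYyYrK⇒ffrKyYyYrK⇒ffrfyYyYrK⇒ffrfyfyYrK⇒ffrfyfyfrK⇒ffrfyfyfrf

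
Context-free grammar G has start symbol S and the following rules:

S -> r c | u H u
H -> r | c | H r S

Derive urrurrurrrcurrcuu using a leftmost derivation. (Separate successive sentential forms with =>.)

S => uHu => uHrSu => urrSu => urruHuu => urruHrSuu => urruHrSrSuu => urrurrSrSuu => urrurruHurSuu => urrurruHrSurSuu => urrurrurrSurSuu => urrurrurrrcurSuu => urrurrurrrcurrcuu

S => uHu   [S -> u H u]
uHu => uHrSu   [H -> H r S]
uHrSu => urrSu   [H -> r]
urrSu => urruHuu   [S -> u H u]
urruHuu => urruHrSuu   [H -> H r S]
urruHrSuu => urruHrSrSuu   [H -> H r S]
urruHrSrSuu => urrurrSrSuu   [H -> r]
urrurrSrSuu => urrurruHurSuu   [S -> u H u]
urrurruHurSuu => urrurruHrSurSuu   [H -> H r S]
urrurruHrSurSuu => urrurrurrSurSuu   [H -> r]
urrurrurrSurSuu => urrurrurrrcurSuu   [S -> r c]
urrurrurrrcurSuu => urrurrurrrcurrcuu   [S -> r c]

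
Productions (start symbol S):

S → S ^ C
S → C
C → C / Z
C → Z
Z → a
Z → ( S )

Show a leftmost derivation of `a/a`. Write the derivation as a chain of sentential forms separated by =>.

S => C   [S → C]
C => C/Z   [C → C / Z]
C/Z => Z/Z   [C → Z]
Z/Z => a/Z   [Z → a]
a/Z => a/a   [Z → a]

S => C => C/Z => Z/Z => a/Z => a/a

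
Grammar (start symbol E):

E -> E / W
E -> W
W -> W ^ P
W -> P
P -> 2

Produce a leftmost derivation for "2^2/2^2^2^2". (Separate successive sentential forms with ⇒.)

E ⇒ E/W   [E -> E / W]
E/W ⇒ W/W   [E -> W]
W/W ⇒ W^P/W   [W -> W ^ P]
W^P/W ⇒ P^P/W   [W -> P]
P^P/W ⇒ 2^P/W   [P -> 2]
2^P/W ⇒ 2^2/W   [P -> 2]
2^2/W ⇒ 2^2/W^P   [W -> W ^ P]
2^2/W^P ⇒ 2^2/W^P^P   [W -> W ^ P]
2^2/W^P^P ⇒ 2^2/W^P^P^P   [W -> W ^ P]
2^2/W^P^P^P ⇒ 2^2/P^P^P^P   [W -> P]
2^2/P^P^P^P ⇒ 2^2/2^P^P^P   [P -> 2]
2^2/2^P^P^P ⇒ 2^2/2^2^P^P   [P -> 2]
2^2/2^2^P^P ⇒ 2^2/2^2^2^P   [P -> 2]
2^2/2^2^2^P ⇒ 2^2/2^2^2^2   [P -> 2]

E ⇒ E/W ⇒ W/W ⇒ W^P/W ⇒ P^P/W ⇒ 2^P/W ⇒ 2^2/W ⇒ 2^2/W^P ⇒ 2^2/W^P^P ⇒ 2^2/W^P^P^P ⇒ 2^2/P^P^P^P ⇒ 2^2/2^P^P^P ⇒ 2^2/2^2^P^P ⇒ 2^2/2^2^2^P ⇒ 2^2/2^2^2^2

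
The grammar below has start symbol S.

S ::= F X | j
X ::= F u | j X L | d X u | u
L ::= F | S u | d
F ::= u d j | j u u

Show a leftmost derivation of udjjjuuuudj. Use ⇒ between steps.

S ⇒ FX   [S ::= F X]
FX ⇒ udjX   [F ::= u d j]
udjX ⇒ udjjXL   [X ::= j X L]
udjjXL ⇒ udjjFuL   [X ::= F u]
udjjFuL ⇒ udjjjuuuL   [F ::= j u u]
udjjjuuuL ⇒ udjjjuuuF   [L ::= F]
udjjjuuuF ⇒ udjjjuuuudj   [F ::= u d j]

S⇒FX⇒udjX⇒udjjXL⇒udjjFuL⇒udjjjuuuL⇒udjjjuuuF⇒udjjjuuuudj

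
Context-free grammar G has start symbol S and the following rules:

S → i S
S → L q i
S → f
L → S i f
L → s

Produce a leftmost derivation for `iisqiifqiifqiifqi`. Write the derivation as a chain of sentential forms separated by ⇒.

S ⇒ Lqi   [S → L q i]
Lqi ⇒ Sifqi   [L → S i f]
Sifqi ⇒ iSifqi   [S → i S]
iSifqi ⇒ iiSifqi   [S → i S]
iiSifqi ⇒ iiLqiifqi   [S → L q i]
iiLqiifqi ⇒ iiSifqiifqi   [L → S i f]
iiSifqiifqi ⇒ iiLqiifqiifqi   [S → L q i]
iiLqiifqiifqi ⇒ iiSifqiifqiifqi   [L → S i f]
iiSifqiifqiifqi ⇒ iiLqiifqiifqiifqi   [S → L q i]
iiLqiifqiifqiifqi ⇒ iisqiifqiifqiifqi   [L → s]

S ⇒ Lqi ⇒ Sifqi ⇒ iSifqi ⇒ iiSifqi ⇒ iiLqiifqi ⇒ iiSifqiifqi ⇒ iiLqiifqiifqi ⇒ iiSifqiifqiifqi ⇒ iiLqiifqiifqiifqi ⇒ iisqiifqiifqiifqi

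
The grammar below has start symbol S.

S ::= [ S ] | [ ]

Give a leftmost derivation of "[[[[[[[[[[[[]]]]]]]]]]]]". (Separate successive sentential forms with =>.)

S => [S] => [[S]] => [[[S]]] => [[[[S]]]] => [[[[[S]]]]] => [[[[[[S]]]]]] => [[[[[[[S]]]]]]] => [[[[[[[[S]]]]]]]] => [[[[[[[[[S]]]]]]]]] => [[[[[[[[[[S]]]]]]]]]] => [[[[[[[[[[[S]]]]]]]]]]] => [[[[[[[[[[[[]]]]]]]]]]]]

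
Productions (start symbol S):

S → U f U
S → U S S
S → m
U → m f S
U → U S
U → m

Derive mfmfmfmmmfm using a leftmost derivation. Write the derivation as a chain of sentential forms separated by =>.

S => UfU   [S → U f U]
UfU => mfSfU   [U → m f S]
mfSfU => mfUSSfU   [S → U S S]
mfUSSfU => mfmfSSSfU   [U → m f S]
mfmfSSSfU => mfmfUfUSSfU   [S → U f U]
mfmfUfUSSfU => mfmfmfUSSfU   [U → m]
mfmfmfUSSfU => mfmfmfmSSfU   [U → m]
mfmfmfmSSfU => mfmfmfmmSfU   [S → m]
mfmfmfmmSfU => mfmfmfmmmfU   [S → m]
mfmfmfmmmfU => mfmfmfmmmfm   [U → m]

S=>UfU=>mfSfU=>mfUSSfU=>mfmfSSSfU=>mfmfUfUSSfU=>mfmfmfUSSfU=>mfmfmfmSSfU=>mfmfmfmmSfU=>mfmfmfmmmfU=>mfmfmfmmmfm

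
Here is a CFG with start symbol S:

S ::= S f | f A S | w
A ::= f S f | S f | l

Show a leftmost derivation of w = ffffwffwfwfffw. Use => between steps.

S=>fAS=>ffSfS=>ffSffS=>ffSfffS=>fffASfffS=>fffSfSfffS=>ffffASfSfffS=>ffffSfSfSfffS=>ffffSffSfSfffS=>ffffwffSfSfffS=>ffffwffwfSfffS=>ffffwffwfwfffS=>ffffwffwfwfffw

S => fAS   [S ::= f A S]
fAS => ffSfS   [A ::= f S f]
ffSfS => ffSffS   [S ::= S f]
ffSffS => ffSfffS   [S ::= S f]
ffSfffS => fffASfffS   [S ::= f A S]
fffASfffS => fffSfSfffS   [A ::= S f]
fffSfSfffS => ffffASfSfffS   [S ::= f A S]
ffffASfSfffS => ffffSfSfSfffS   [A ::= S f]
ffffSfSfSfffS => ffffSffSfSfffS   [S ::= S f]
ffffSffSfSfffS => ffffwffSfSfffS   [S ::= w]
ffffwffSfSfffS => ffffwffwfSfffS   [S ::= w]
ffffwffwfSfffS => ffffwffwfwfffS   [S ::= w]
ffffwffwfwfffS => ffffwffwfwfffw   [S ::= w]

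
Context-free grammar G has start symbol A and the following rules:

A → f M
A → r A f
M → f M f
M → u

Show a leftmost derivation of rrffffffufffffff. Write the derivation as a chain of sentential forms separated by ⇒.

A ⇒ rAf   [A → r A f]
rAf ⇒ rrAff   [A → r A f]
rrAff ⇒ rrfMff   [A → f M]
rrfMff ⇒ rrffMfff   [M → f M f]
rrffMfff ⇒ rrfffMffff   [M → f M f]
rrfffMffff ⇒ rrffffMfffff   [M → f M f]
rrffffMfffff ⇒ rrfffffMffffff   [M → f M f]
rrfffffMffffff ⇒ rrffffffMfffffff   [M → f M f]
rrffffffMfffffff ⇒ rrffffffufffffff   [M → u]

A⇒rAf⇒rrAff⇒rrfMff⇒rrffMfff⇒rrfffMffff⇒rrffffMfffff⇒rrfffffMffffff⇒rrffffffMfffffff⇒rrffffffufffffff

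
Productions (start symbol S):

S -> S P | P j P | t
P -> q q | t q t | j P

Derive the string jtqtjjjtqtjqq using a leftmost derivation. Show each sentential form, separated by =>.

S => SP => PjPP => jPjPP => jtqtjPP => jtqtjjPP => jtqtjjjPP => jtqtjjjtqtP => jtqtjjjtqtjP => jtqtjjjtqtjqq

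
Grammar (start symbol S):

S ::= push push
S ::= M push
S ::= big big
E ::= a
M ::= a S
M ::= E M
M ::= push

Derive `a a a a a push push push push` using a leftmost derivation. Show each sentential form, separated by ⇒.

S ⇒ M push   [S ::= M push]
M push ⇒ E M push   [M ::= E M]
E M push ⇒ a M push   [E ::= a]
a M push ⇒ a E M push   [M ::= E M]
a E M push ⇒ a a M push   [E ::= a]
a a M push ⇒ a a E M push   [M ::= E M]
a a E M push ⇒ a a a M push   [E ::= a]
a a a M push ⇒ a a a a S push   [M ::= a S]
a a a a S push ⇒ a a a a M push push   [S ::= M push]
a a a a M push push ⇒ a a a a a S push push   [M ::= a S]
a a a a a S push push ⇒ a a a a a M push push push   [S ::= M push]
a a a a a M push push push ⇒ a a a a a push push push push   [M ::= push]

S ⇒ M push ⇒ E M push ⇒ a M push ⇒ a E M push ⇒ a a M push ⇒ a a E M push ⇒ a a a M push ⇒ a a a a S push ⇒ a a a a M push push ⇒ a a a a a S push push ⇒ a a a a a M push push push ⇒ a a a a a push push push push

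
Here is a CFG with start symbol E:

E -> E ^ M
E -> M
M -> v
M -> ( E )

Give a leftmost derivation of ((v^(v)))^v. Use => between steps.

E => E^M => M^M => (E)^M => (M)^M => ((E))^M => ((E^M))^M => ((M^M))^M => ((v^M))^M => ((v^(E)))^M => ((v^(M)))^M => ((v^(v)))^M => ((v^(v)))^v

E => E^M   [E -> E ^ M]
E^M => M^M   [E -> M]
M^M => (E)^M   [M -> ( E )]
(E)^M => (M)^M   [E -> M]
(M)^M => ((E))^M   [M -> ( E )]
((E))^M => ((E^M))^M   [E -> E ^ M]
((E^M))^M => ((M^M))^M   [E -> M]
((M^M))^M => ((v^M))^M   [M -> v]
((v^M))^M => ((v^(E)))^M   [M -> ( E )]
((v^(E)))^M => ((v^(M)))^M   [E -> M]
((v^(M)))^M => ((v^(v)))^M   [M -> v]
((v^(v)))^M => ((v^(v)))^v   [M -> v]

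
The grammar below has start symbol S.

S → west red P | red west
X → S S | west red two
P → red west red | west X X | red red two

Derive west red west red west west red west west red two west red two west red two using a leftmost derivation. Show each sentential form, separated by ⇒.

S ⇒ west red P ⇒ west red west X X ⇒ west red west S S X ⇒ west red west red west S X ⇒ west red west red west west red P X ⇒ west red west red west west red west X X X ⇒ west red west red west west red west west red two X X ⇒ west red west red west west red west west red two west red two X ⇒ west red west red west west red west west red two west red two west red two

S ⇒ west red P   [S → west red P]
west red P ⇒ west red west X X   [P → west X X]
west red west X X ⇒ west red west S S X   [X → S S]
west red west S S X ⇒ west red west red west S X   [S → red west]
west red west red west S X ⇒ west red west red west west red P X   [S → west red P]
west red west red west west red P X ⇒ west red west red west west red west X X X   [P → west X X]
west red west red west west red west X X X ⇒ west red west red west west red west west red two X X   [X → west red two]
west red west red west west red west west red two X X ⇒ west red west red west west red west west red two west red two X   [X → west red two]
west red west red west west red west west red two west red two X ⇒ west red west red west west red west west red two west red two west red two   [X → west red two]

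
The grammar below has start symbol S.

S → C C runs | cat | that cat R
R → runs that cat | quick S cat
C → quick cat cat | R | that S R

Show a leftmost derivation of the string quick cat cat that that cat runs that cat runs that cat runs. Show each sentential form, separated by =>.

S => C C runs => R C runs => quick S cat C runs => quick cat cat C runs => quick cat cat that S R runs => quick cat cat that that cat R R runs => quick cat cat that that cat runs that cat R runs => quick cat cat that that cat runs that cat runs that cat runs

S => C C runs   [S → C C runs]
C C runs => R C runs   [C → R]
R C runs => quick S cat C runs   [R → quick S cat]
quick S cat C runs => quick cat cat C runs   [S → cat]
quick cat cat C runs => quick cat cat that S R runs   [C → that S R]
quick cat cat that S R runs => quick cat cat that that cat R R runs   [S → that cat R]
quick cat cat that that cat R R runs => quick cat cat that that cat runs that cat R runs   [R → runs that cat]
quick cat cat that that cat runs that cat R runs => quick cat cat that that cat runs that cat runs that cat runs   [R → runs that cat]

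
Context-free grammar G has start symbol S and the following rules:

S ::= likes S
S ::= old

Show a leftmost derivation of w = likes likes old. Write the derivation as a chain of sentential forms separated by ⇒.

S ⇒ likes S ⇒ likes likes S ⇒ likes likes old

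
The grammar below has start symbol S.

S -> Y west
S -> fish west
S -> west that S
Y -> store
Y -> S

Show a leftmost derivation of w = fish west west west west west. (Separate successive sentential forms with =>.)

S => Y west => S west => Y west west => S west west => Y west west west => S west west west => Y west west west west => S west west west west => fish west west west west west

S => Y west   [S -> Y west]
Y west => S west   [Y -> S]
S west => Y west west   [S -> Y west]
Y west west => S west west   [Y -> S]
S west west => Y west west west   [S -> Y west]
Y west west west => S west west west   [Y -> S]
S west west west => Y west west west west   [S -> Y west]
Y west west west west => S west west west west   [Y -> S]
S west west west west => fish west west west west west   [S -> fish west]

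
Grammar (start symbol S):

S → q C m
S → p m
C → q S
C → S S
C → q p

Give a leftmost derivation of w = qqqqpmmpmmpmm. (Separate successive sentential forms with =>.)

S => qCm => qSSm => qqCmSm => qqSSmSm => qqqCmSmSm => qqqqSmSmSm => qqqqpmmSmSm => qqqqpmmpmmSm => qqqqpmmpmmpmm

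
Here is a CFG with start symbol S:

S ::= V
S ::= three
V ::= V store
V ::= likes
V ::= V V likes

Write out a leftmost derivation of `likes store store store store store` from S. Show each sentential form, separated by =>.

S => V => V store => V store store => V store store store => V store store store store => V store store store store store => likes store store store store store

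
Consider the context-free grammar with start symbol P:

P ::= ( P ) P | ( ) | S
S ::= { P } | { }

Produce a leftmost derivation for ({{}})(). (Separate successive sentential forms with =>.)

P => (P)P => (S)P => ({P})P => ({S})P => ({{}})P => ({{}})()

P => (P)P   [P ::= ( P ) P]
(P)P => (S)P   [P ::= S]
(S)P => ({P})P   [S ::= { P }]
({P})P => ({S})P   [P ::= S]
({S})P => ({{}})P   [S ::= { }]
({{}})P => ({{}})()   [P ::= ( )]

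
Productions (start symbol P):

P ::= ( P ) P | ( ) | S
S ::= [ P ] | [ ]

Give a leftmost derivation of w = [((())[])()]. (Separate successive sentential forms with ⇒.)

P ⇒ S   [P ::= S]
S ⇒ [P]   [S ::= [ P ]]
[P] ⇒ [(P)P]   [P ::= ( P ) P]
[(P)P] ⇒ [((P)P)P]   [P ::= ( P ) P]
[((P)P)P] ⇒ [((())P)P]   [P ::= ( )]
[((())P)P] ⇒ [((())S)P]   [P ::= S]
[((())S)P] ⇒ [((())[])P]   [S ::= [ ]]
[((())[])P] ⇒ [((())[])()]   [P ::= ( )]

P ⇒ S ⇒ [P] ⇒ [(P)P] ⇒ [((P)P)P] ⇒ [((())P)P] ⇒ [((())S)P] ⇒ [((())[])P] ⇒ [((())[])()]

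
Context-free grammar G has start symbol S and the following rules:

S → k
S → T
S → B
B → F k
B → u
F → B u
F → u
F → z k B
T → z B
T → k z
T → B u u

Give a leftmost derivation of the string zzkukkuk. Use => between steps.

S => T   [S → T]
T => zB   [T → z B]
zB => zFk   [B → F k]
zFk => zBuk   [F → B u]
zBuk => zFkuk   [B → F k]
zFkuk => zzkBkuk   [F → z k B]
zzkBkuk => zzkFkkuk   [B → F k]
zzkFkkuk => zzkukkuk   [F → u]

S => T => zB => zFk => zBuk => zFkuk => zzkBkuk => zzkFkkuk => zzkukkuk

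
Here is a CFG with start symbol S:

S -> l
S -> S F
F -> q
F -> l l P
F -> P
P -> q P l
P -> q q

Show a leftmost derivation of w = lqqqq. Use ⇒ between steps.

S⇒SF⇒SFF⇒SFFF⇒SFFFF⇒lFFFF⇒lqFFF⇒lqqFF⇒lqqqF⇒lqqqq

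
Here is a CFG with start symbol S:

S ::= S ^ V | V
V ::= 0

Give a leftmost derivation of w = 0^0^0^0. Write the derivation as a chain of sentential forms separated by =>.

S => S^V => S^V^V => S^V^V^V => V^V^V^V => 0^V^V^V => 0^0^V^V => 0^0^0^V => 0^0^0^0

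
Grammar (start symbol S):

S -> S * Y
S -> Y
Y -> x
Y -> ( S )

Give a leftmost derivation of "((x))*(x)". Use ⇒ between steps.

S ⇒ S*Y   [S -> S * Y]
S*Y ⇒ Y*Y   [S -> Y]
Y*Y ⇒ (S)*Y   [Y -> ( S )]
(S)*Y ⇒ (Y)*Y   [S -> Y]
(Y)*Y ⇒ ((S))*Y   [Y -> ( S )]
((S))*Y ⇒ ((Y))*Y   [S -> Y]
((Y))*Y ⇒ ((x))*Y   [Y -> x]
((x))*Y ⇒ ((x))*(S)   [Y -> ( S )]
((x))*(S) ⇒ ((x))*(Y)   [S -> Y]
((x))*(Y) ⇒ ((x))*(x)   [Y -> x]

S ⇒ S*Y ⇒ Y*Y ⇒ (S)*Y ⇒ (Y)*Y ⇒ ((S))*Y ⇒ ((Y))*Y ⇒ ((x))*Y ⇒ ((x))*(S) ⇒ ((x))*(Y) ⇒ ((x))*(x)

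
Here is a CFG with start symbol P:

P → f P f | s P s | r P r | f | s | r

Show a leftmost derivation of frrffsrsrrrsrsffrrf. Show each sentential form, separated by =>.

P=>fPf=>frPrf=>frrPrrf=>frrfPfrrf=>frrffPffrrf=>frrffsPsffrrf=>frrffsrPrsffrrf=>frrffsrsPsrsffrrf=>frrffsrsrPrsrsffrrf=>frrffsrsrrrsrsffrrf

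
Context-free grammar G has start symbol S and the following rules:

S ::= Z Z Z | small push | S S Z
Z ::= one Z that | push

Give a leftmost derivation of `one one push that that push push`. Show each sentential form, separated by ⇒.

S ⇒ Z Z Z ⇒ one Z that Z Z ⇒ one one Z that that Z Z ⇒ one one push that that Z Z ⇒ one one push that that push Z ⇒ one one push that that push push

S ⇒ Z Z Z   [S ::= Z Z Z]
Z Z Z ⇒ one Z that Z Z   [Z ::= one Z that]
one Z that Z Z ⇒ one one Z that that Z Z   [Z ::= one Z that]
one one Z that that Z Z ⇒ one one push that that Z Z   [Z ::= push]
one one push that that Z Z ⇒ one one push that that push Z   [Z ::= push]
one one push that that push Z ⇒ one one push that that push push   [Z ::= push]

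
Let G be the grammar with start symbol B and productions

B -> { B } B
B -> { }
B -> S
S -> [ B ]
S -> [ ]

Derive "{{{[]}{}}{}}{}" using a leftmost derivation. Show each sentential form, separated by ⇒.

B ⇒ {B}B ⇒ {{B}B}B ⇒ {{{B}B}B}B ⇒ {{{S}B}B}B ⇒ {{{[]}B}B}B ⇒ {{{[]}{}}B}B ⇒ {{{[]}{}}{}}B ⇒ {{{[]}{}}{}}{}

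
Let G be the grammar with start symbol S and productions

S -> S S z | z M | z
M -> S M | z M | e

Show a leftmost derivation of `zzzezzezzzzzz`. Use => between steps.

S => SSz => SSzSz => SSzSzSz => zMSzSzSz => zzMSzSzSz => zzSMSzSzSz => zzSSzMSzSzSz => zzzMSzMSzSzSz => zzzeSzMSzSzSz => zzzezzMSzSzSz => zzzezzeSzSzSz => zzzezzezzSzSz => zzzezzezzzzSz => zzzezzezzzzzz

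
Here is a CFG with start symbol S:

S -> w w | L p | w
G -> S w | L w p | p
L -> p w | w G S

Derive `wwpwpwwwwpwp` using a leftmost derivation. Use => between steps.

S => Lp => wGSp => wLwpSp => wwGSwpSp => wwSwSwpSp => wwLpwSwpSp => wwpwpwSwpSp => wwpwpwwwwpSp => wwpwpwwwwpwp

S => Lp   [S -> L p]
Lp => wGSp   [L -> w G S]
wGSp => wLwpSp   [G -> L w p]
wLwpSp => wwGSwpSp   [L -> w G S]
wwGSwpSp => wwSwSwpSp   [G -> S w]
wwSwSwpSp => wwLpwSwpSp   [S -> L p]
wwLpwSwpSp => wwpwpwSwpSp   [L -> p w]
wwpwpwSwpSp => wwpwpwwwwpSp   [S -> w w]
wwpwpwwwwpSp => wwpwpwwwwpwp   [S -> w]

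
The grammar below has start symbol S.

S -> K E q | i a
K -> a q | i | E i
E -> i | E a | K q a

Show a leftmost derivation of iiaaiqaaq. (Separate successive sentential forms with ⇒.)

S ⇒ KEq ⇒ iEq ⇒ iEaq ⇒ iKqaaq ⇒ iEiqaaq ⇒ iEaiqaaq ⇒ iEaaiqaaq ⇒ iiaaiqaaq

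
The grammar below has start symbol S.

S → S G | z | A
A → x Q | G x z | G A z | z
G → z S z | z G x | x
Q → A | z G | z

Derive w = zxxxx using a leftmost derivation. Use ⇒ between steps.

S ⇒ SG   [S → S G]
SG ⇒ SGG   [S → S G]
SGG ⇒ SGGG   [S → S G]
SGGG ⇒ SGGGG   [S → S G]
SGGGG ⇒ zGGGG   [S → z]
zGGGG ⇒ zxGGG   [G → x]
zxGGG ⇒ zxxGG   [G → x]
zxxGG ⇒ zxxxG   [G → x]
zxxxG ⇒ zxxxx   [G → x]

S ⇒ SG ⇒ SGG ⇒ SGGG ⇒ SGGGG ⇒ zGGGG ⇒ zxGGG ⇒ zxxGG ⇒ zxxxG ⇒ zxxxx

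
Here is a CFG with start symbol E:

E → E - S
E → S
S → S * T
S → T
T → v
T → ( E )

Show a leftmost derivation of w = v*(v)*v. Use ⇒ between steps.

E ⇒ S ⇒ S*T ⇒ S*T*T ⇒ T*T*T ⇒ v*T*T ⇒ v*(E)*T ⇒ v*(S)*T ⇒ v*(T)*T ⇒ v*(v)*T ⇒ v*(v)*v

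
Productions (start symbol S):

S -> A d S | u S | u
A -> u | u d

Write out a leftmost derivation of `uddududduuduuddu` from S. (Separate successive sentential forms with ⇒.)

S ⇒ AdS ⇒ uddS ⇒ uddAdS ⇒ uddudS ⇒ uddudAdS ⇒ uddududdS ⇒ uddududduS ⇒ uddududduAdS ⇒ uddududduudS ⇒ uddududduuduS ⇒ uddududduuduAdS ⇒ uddududduuduuddS ⇒ uddududduuduuddu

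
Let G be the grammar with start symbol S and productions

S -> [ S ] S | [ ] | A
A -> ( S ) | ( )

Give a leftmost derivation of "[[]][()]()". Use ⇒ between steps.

S ⇒ [S]S   [S -> [ S ] S]
[S]S ⇒ [[]]S   [S -> [ ]]
[[]]S ⇒ [[]][S]S   [S -> [ S ] S]
[[]][S]S ⇒ [[]][A]S   [S -> A]
[[]][A]S ⇒ [[]][()]S   [A -> ( )]
[[]][()]S ⇒ [[]][()]A   [S -> A]
[[]][()]A ⇒ [[]][()]()   [A -> ( )]

S⇒[S]S⇒[[]]S⇒[[]][S]S⇒[[]][A]S⇒[[]][()]S⇒[[]][()]A⇒[[]][()]()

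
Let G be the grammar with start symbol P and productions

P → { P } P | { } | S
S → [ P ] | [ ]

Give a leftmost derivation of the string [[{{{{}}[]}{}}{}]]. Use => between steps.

P => S => [P] => [S] => [[P]] => [[{P}P]] => [[{{P}P}P]] => [[{{{P}P}P}P]] => [[{{{{}}P}P}P]] => [[{{{{}}S}P}P]] => [[{{{{}}[]}P}P]] => [[{{{{}}[]}{}}P]] => [[{{{{}}[]}{}}{}]]

P => S   [P → S]
S => [P]   [S → [ P ]]
[P] => [S]   [P → S]
[S] => [[P]]   [S → [ P ]]
[[P]] => [[{P}P]]   [P → { P } P]
[[{P}P]] => [[{{P}P}P]]   [P → { P } P]
[[{{P}P}P]] => [[{{{P}P}P}P]]   [P → { P } P]
[[{{{P}P}P}P]] => [[{{{{}}P}P}P]]   [P → { }]
[[{{{{}}P}P}P]] => [[{{{{}}S}P}P]]   [P → S]
[[{{{{}}S}P}P]] => [[{{{{}}[]}P}P]]   [S → [ ]]
[[{{{{}}[]}P}P]] => [[{{{{}}[]}{}}P]]   [P → { }]
[[{{{{}}[]}{}}P]] => [[{{{{}}[]}{}}{}]]   [P → { }]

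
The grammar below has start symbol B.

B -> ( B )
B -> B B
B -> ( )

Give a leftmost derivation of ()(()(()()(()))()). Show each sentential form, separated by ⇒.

B ⇒ BB ⇒ ()B ⇒ ()(B) ⇒ ()(BB) ⇒ ()(()B) ⇒ ()(()BB) ⇒ ()(()(B)B) ⇒ ()(()(BB)B) ⇒ ()(()(BBB)B) ⇒ ()(()(()BB)B) ⇒ ()(()(()()B)B) ⇒ ()(()(()()(B))B) ⇒ ()(()(()()(()))B) ⇒ ()(()(()()(()))())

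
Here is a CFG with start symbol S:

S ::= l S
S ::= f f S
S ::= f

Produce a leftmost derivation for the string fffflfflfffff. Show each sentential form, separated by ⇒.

S ⇒ ffS ⇒ ffffS ⇒ fffflS ⇒ fffflffS ⇒ fffflfflS ⇒ fffflfflffS ⇒ fffflfflffffS ⇒ fffflfflfffff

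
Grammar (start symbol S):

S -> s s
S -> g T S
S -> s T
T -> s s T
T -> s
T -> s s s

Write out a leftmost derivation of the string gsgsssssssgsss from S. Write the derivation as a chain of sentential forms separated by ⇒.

S⇒gTS⇒gsS⇒gsgTS⇒gsgssTS⇒gsgssssTS⇒gsgsssssssS⇒gsgsssssssgTS⇒gsgsssssssgsS⇒gsgsssssssgsss

S ⇒ gTS   [S -> g T S]
gTS ⇒ gsS   [T -> s]
gsS ⇒ gsgTS   [S -> g T S]
gsgTS ⇒ gsgssTS   [T -> s s T]
gsgssTS ⇒ gsgssssTS   [T -> s s T]
gsgssssTS ⇒ gsgsssssssS   [T -> s s s]
gsgsssssssS ⇒ gsgsssssssgTS   [S -> g T S]
gsgsssssssgTS ⇒ gsgsssssssgsS   [T -> s]
gsgsssssssgsS ⇒ gsgsssssssgsss   [S -> s s]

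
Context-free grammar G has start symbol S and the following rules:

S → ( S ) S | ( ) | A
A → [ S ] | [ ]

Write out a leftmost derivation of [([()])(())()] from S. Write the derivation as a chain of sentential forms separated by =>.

S=>A=>[S]=>[(S)S]=>[(A)S]=>[([S])S]=>[([()])S]=>[([()])(S)S]=>[([()])(())S]=>[([()])(())()]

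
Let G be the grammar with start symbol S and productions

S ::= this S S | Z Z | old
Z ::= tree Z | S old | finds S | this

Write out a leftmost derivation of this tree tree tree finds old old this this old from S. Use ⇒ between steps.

S ⇒ this S S ⇒ this Z Z S ⇒ this tree Z Z S ⇒ this tree tree Z Z S ⇒ this tree tree tree Z Z S ⇒ this tree tree tree finds S Z S ⇒ this tree tree tree finds Z Z Z S ⇒ this tree tree tree finds S old Z Z S ⇒ this tree tree tree finds old old Z Z S ⇒ this tree tree tree finds old old this Z S ⇒ this tree tree tree finds old old this this S ⇒ this tree tree tree finds old old this this old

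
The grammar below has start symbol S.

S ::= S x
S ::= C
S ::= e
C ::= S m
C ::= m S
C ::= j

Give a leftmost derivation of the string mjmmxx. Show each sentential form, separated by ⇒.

S⇒Sx⇒Sxx⇒Cxx⇒Smxx⇒Cmxx⇒mSmxx⇒mCmxx⇒mSmmxx⇒mCmmxx⇒mjmmxx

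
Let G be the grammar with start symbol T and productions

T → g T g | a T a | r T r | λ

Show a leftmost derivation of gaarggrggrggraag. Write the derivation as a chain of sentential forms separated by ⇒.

T ⇒ gTg ⇒ gaTag ⇒ gaaTaag ⇒ gaarTraag ⇒ gaargTgraag ⇒ gaarggTggraag ⇒ gaarggrTrggraag ⇒ gaarggrgTgrggraag ⇒ gaarggrggrggraag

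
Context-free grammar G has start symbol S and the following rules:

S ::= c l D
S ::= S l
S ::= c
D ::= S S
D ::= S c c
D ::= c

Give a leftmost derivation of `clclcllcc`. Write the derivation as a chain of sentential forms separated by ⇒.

S ⇒ clD ⇒ clScc ⇒ clSlcc ⇒ clSllcc ⇒ clclDllcc ⇒ clclcllcc

S ⇒ clD   [S ::= c l D]
clD ⇒ clScc   [D ::= S c c]
clScc ⇒ clSlcc   [S ::= S l]
clSlcc ⇒ clSllcc   [S ::= S l]
clSllcc ⇒ clclDllcc   [S ::= c l D]
clclDllcc ⇒ clclcllcc   [D ::= c]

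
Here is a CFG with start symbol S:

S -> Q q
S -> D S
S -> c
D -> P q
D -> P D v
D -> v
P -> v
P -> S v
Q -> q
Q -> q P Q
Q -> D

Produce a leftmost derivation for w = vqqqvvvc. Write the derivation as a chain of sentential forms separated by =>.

S=>DS=>PqS=>vqS=>vqDS=>vqPDvS=>vqSvDvS=>vqQqvDvS=>vqqqvDvS=>vqqqvvvS=>vqqqvvvc

S => DS   [S -> D S]
DS => PqS   [D -> P q]
PqS => vqS   [P -> v]
vqS => vqDS   [S -> D S]
vqDS => vqPDvS   [D -> P D v]
vqPDvS => vqSvDvS   [P -> S v]
vqSvDvS => vqQqvDvS   [S -> Q q]
vqQqvDvS => vqqqvDvS   [Q -> q]
vqqqvDvS => vqqqvvvS   [D -> v]
vqqqvvvS => vqqqvvvc   [S -> c]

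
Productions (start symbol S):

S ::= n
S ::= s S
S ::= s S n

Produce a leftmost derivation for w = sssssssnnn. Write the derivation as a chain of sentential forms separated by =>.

S => sS => ssS => sssS => ssssS => sssssS => ssssssSn => sssssssSnn => sssssssnnn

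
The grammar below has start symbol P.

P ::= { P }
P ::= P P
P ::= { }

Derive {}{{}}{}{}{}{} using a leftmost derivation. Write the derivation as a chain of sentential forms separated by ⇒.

P ⇒ PP ⇒ PPP ⇒ PPPP ⇒ {}PPP ⇒ {}PPPP ⇒ {}PPPPP ⇒ {}{P}PPPP ⇒ {}{{}}PPPP ⇒ {}{{}}{}PPP ⇒ {}{{}}{}{}PP ⇒ {}{{}}{}{}{}P ⇒ {}{{}}{}{}{}{}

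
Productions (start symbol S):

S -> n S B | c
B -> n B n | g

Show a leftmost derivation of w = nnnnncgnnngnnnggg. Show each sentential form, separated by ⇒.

S ⇒ nSB ⇒ nnSBB ⇒ nnnSBBB ⇒ nnnnSBBBB ⇒ nnnnnSBBBBB ⇒ nnnnncBBBBB ⇒ nnnnncgBBBB ⇒ nnnnncgnBnBBB ⇒ nnnnncgnnBnnBBB ⇒ nnnnncgnnnBnnnBBB ⇒ nnnnncgnnngnnnBBB ⇒ nnnnncgnnngnnngBB ⇒ nnnnncgnnngnnnggB ⇒ nnnnncgnnngnnnggg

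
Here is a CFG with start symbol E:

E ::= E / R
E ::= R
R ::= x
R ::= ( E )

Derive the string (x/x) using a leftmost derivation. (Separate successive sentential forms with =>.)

E=>R=>(E)=>(E/R)=>(R/R)=>(x/R)=>(x/x)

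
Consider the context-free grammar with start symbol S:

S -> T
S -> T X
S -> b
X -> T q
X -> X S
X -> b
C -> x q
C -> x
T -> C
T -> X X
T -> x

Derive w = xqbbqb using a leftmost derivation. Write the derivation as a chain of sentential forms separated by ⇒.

S⇒TX⇒CX⇒xqX⇒xqXS⇒xqTqS⇒xqXXqS⇒xqbXqS⇒xqbbqS⇒xqbbqb

S ⇒ TX   [S -> T X]
TX ⇒ CX   [T -> C]
CX ⇒ xqX   [C -> x q]
xqX ⇒ xqXS   [X -> X S]
xqXS ⇒ xqTqS   [X -> T q]
xqTqS ⇒ xqXXqS   [T -> X X]
xqXXqS ⇒ xqbXqS   [X -> b]
xqbXqS ⇒ xqbbqS   [X -> b]
xqbbqS ⇒ xqbbqb   [S -> b]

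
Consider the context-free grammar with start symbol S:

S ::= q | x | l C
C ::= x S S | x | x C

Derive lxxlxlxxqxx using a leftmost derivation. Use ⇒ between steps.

S ⇒ lC ⇒ lxC ⇒ lxxSS ⇒ lxxlCS ⇒ lxxlxSSS ⇒ lxxlxlCSS ⇒ lxxlxlxSSSS ⇒ lxxlxlxxSSS ⇒ lxxlxlxxqSS ⇒ lxxlxlxxqxS ⇒ lxxlxlxxqxx

S ⇒ lC   [S ::= l C]
lC ⇒ lxC   [C ::= x C]
lxC ⇒ lxxSS   [C ::= x S S]
lxxSS ⇒ lxxlCS   [S ::= l C]
lxxlCS ⇒ lxxlxSSS   [C ::= x S S]
lxxlxSSS ⇒ lxxlxlCSS   [S ::= l C]
lxxlxlCSS ⇒ lxxlxlxSSSS   [C ::= x S S]
lxxlxlxSSSS ⇒ lxxlxlxxSSS   [S ::= x]
lxxlxlxxSSS ⇒ lxxlxlxxqSS   [S ::= q]
lxxlxlxxqSS ⇒ lxxlxlxxqxS   [S ::= x]
lxxlxlxxqxS ⇒ lxxlxlxxqxx   [S ::= x]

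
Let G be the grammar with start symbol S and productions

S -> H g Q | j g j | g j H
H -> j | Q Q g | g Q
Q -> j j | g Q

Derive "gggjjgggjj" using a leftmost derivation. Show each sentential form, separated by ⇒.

S ⇒ HgQ ⇒ gQgQ ⇒ ggQgQ ⇒ gggQgQ ⇒ gggjjgQ ⇒ gggjjggQ ⇒ gggjjgggQ ⇒ gggjjgggjj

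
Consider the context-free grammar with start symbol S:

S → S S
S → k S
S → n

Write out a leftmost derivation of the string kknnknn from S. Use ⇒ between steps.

S ⇒ kS ⇒ kkS ⇒ kkSS ⇒ kkSSS ⇒ kkSSSS ⇒ kknSSS ⇒ kknnSS ⇒ kknnkSS ⇒ kknnknS ⇒ kknnknn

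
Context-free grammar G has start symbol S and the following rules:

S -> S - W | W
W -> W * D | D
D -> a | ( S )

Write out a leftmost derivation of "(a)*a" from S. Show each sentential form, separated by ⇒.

S ⇒ W   [S -> W]
W ⇒ W*D   [W -> W * D]
W*D ⇒ D*D   [W -> D]
D*D ⇒ (S)*D   [D -> ( S )]
(S)*D ⇒ (W)*D   [S -> W]
(W)*D ⇒ (D)*D   [W -> D]
(D)*D ⇒ (a)*D   [D -> a]
(a)*D ⇒ (a)*a   [D -> a]

S⇒W⇒W*D⇒D*D⇒(S)*D⇒(W)*D⇒(D)*D⇒(a)*D⇒(a)*a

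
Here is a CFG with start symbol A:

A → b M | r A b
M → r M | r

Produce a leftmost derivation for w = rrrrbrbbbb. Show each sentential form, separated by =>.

A => rAb => rrAbb => rrrAbbb => rrrrAbbbb => rrrrbMbbbb => rrrrbrbbbb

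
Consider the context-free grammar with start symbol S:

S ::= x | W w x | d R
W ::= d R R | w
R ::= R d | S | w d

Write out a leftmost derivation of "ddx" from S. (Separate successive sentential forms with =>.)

S => dR   [S ::= d R]
dR => dS   [R ::= S]
dS => ddR   [S ::= d R]
ddR => ddS   [R ::= S]
ddS => ddx   [S ::= x]

S=>dR=>dS=>ddR=>ddS=>ddx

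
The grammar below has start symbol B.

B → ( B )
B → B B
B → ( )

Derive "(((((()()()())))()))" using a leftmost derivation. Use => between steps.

B=>(B)=>((B))=>((BB))=>(((B)B))=>((((B))B))=>(((((B)))B))=>(((((BB)))B))=>(((((BBB)))B))=>(((((BBBB)))B))=>(((((()BBB)))B))=>(((((()()BB)))B))=>(((((()()()B)))B))=>(((((()()()())))B))=>(((((()()()())))()))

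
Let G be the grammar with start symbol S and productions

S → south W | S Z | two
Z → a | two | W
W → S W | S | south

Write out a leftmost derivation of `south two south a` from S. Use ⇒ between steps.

S ⇒ S Z   [S → S Z]
S Z ⇒ south W Z   [S → south W]
south W Z ⇒ south S W Z   [W → S W]
south S W Z ⇒ south two W Z   [S → two]
south two W Z ⇒ south two south Z   [W → south]
south two south Z ⇒ south two south a   [Z → a]

S ⇒ S Z ⇒ south W Z ⇒ south S W Z ⇒ south two W Z ⇒ south two south Z ⇒ south two south a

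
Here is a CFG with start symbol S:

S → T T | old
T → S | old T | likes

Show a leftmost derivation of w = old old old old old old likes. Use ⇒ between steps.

S ⇒ T T ⇒ S T ⇒ old T ⇒ old old T ⇒ old old old T ⇒ old old old old T ⇒ old old old old old T ⇒ old old old old old old T ⇒ old old old old old old likes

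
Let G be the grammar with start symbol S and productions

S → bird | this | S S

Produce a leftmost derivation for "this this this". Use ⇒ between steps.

S ⇒ S S   [S → S S]
S S ⇒ this S   [S → this]
this S ⇒ this S S   [S → S S]
this S S ⇒ this this S   [S → this]
this this S ⇒ this this this   [S → this]

S ⇒ S S ⇒ this S ⇒ this S S ⇒ this this S ⇒ this this this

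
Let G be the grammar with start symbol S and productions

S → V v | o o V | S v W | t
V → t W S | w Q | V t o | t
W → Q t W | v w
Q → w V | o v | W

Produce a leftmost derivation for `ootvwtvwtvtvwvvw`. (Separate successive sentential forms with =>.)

S=>SvW=>SvWvW=>ooVvWvW=>ootvWvW=>ootvQtWvW=>ootvwVtWvW=>ootvwtWStWvW=>ootvwtvwStWvW=>ootvwtvwVvtWvW=>ootvwtvwtvtWvW=>ootvwtvwtvtvwvW=>ootvwtvwtvtvwvvw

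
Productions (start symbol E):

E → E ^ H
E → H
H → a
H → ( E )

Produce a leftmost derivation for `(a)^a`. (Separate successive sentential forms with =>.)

E => E^H => H^H => (E)^H => (H)^H => (a)^H => (a)^a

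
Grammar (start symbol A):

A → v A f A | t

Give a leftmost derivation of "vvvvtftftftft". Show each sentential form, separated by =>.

A => vAfA => vvAfAfA => vvvAfAfAfA => vvvvAfAfAfAfA => vvvvtfAfAfAfA => vvvvtftfAfAfA => vvvvtftftfAfA => vvvvtftftftfA => vvvvtftftftft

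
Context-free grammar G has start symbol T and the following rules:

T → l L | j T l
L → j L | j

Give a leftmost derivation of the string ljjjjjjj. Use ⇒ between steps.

T ⇒ lL   [T → l L]
lL ⇒ ljL   [L → j L]
ljL ⇒ ljjL   [L → j L]
ljjL ⇒ ljjjL   [L → j L]
ljjjL ⇒ ljjjjL   [L → j L]
ljjjjL ⇒ ljjjjjL   [L → j L]
ljjjjjL ⇒ ljjjjjjL   [L → j L]
ljjjjjjL ⇒ ljjjjjjj   [L → j]

T ⇒ lL ⇒ ljL ⇒ ljjL ⇒ ljjjL ⇒ ljjjjL ⇒ ljjjjjL ⇒ ljjjjjjL ⇒ ljjjjjjj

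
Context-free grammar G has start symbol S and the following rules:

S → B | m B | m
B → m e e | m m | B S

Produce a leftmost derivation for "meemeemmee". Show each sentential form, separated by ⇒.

S ⇒ B ⇒ BS ⇒ meeS ⇒ meeB ⇒ meeBS ⇒ meemeeS ⇒ meemeemB ⇒ meemeemmee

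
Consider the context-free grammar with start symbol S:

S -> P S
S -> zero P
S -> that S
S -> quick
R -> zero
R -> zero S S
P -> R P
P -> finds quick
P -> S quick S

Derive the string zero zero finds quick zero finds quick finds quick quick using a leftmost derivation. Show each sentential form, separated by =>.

S => P S   [S -> P S]
P S => R P S   [P -> R P]
R P S => zero S S P S   [R -> zero S S]
zero S S P S => zero zero P S P S   [S -> zero P]
zero zero P S P S => zero zero finds quick S P S   [P -> finds quick]
zero zero finds quick S P S => zero zero finds quick zero P P S   [S -> zero P]
zero zero finds quick zero P P S => zero zero finds quick zero finds quick P S   [P -> finds quick]
zero zero finds quick zero finds quick P S => zero zero finds quick zero finds quick finds quick S   [P -> finds quick]
zero zero finds quick zero finds quick finds quick S => zero zero finds quick zero finds quick finds quick quick   [S -> quick]

S => P S => R P S => zero S S P S => zero zero P S P S => zero zero finds quick S P S => zero zero finds quick zero P P S => zero zero finds quick zero finds quick P S => zero zero finds quick zero finds quick finds quick S => zero zero finds quick zero finds quick finds quick quick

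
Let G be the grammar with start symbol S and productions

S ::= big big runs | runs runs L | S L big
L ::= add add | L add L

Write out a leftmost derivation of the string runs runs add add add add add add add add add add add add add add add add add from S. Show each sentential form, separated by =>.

S => runs runs L   [S ::= runs runs L]
runs runs L => runs runs L add L   [L ::= L add L]
runs runs L add L => runs runs L add L add L   [L ::= L add L]
runs runs L add L add L => runs runs L add L add L add L   [L ::= L add L]
runs runs L add L add L add L => runs runs L add L add L add L add L   [L ::= L add L]
runs runs L add L add L add L add L => runs runs L add L add L add L add L add L   [L ::= L add L]
runs runs L add L add L add L add L add L => runs runs add add add L add L add L add L add L   [L ::= add add]
runs runs add add add L add L add L add L add L => runs runs add add add add add add L add L add L add L   [L ::= add add]
runs runs add add add add add add L add L add L add L => runs runs add add add add add add add add add L add L add L   [L ::= add add]
runs runs add add add add add add add add add L add L add L => runs runs add add add add add add add add add add add add L add L   [L ::= add add]
runs runs add add add add add add add add add add add add L add L => runs runs add add add add add add add add add add add add add add add L   [L ::= add add]
runs runs add add add add add add add add add add add add add add add L => runs runs add add add add add add add add add add add add add add add add add   [L ::= add add]

S => runs runs L => runs runs L add L => runs runs L add L add L => runs runs L add L add L add L => runs runs L add L add L add L add L => runs runs L add L add L add L add L add L => runs runs add add add L add L add L add L add L => runs runs add add add add add add L add L add L add L => runs runs add add add add add add add add add L add L add L => runs runs add add add add add add add add add add add add L add L => runs runs add add add add add add add add add add add add add add add L => runs runs add add add add add add add add add add add add add add add add add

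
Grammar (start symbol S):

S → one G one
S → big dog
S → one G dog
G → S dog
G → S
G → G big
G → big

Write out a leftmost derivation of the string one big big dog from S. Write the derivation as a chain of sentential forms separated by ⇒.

S ⇒ one G dog   [S → one G dog]
one G dog ⇒ one G big dog   [G → G big]
one G big dog ⇒ one big big dog   [G → big]

S ⇒ one G dog ⇒ one G big dog ⇒ one big big dog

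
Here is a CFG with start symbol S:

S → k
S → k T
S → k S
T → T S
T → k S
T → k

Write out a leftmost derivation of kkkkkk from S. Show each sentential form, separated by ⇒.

S ⇒ kT ⇒ kkS ⇒ kkkT ⇒ kkkTS ⇒ kkkkS ⇒ kkkkkT ⇒ kkkkkk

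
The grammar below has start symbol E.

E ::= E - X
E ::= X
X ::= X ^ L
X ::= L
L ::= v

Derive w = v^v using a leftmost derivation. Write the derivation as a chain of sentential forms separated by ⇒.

E⇒X⇒X^L⇒L^L⇒v^L⇒v^v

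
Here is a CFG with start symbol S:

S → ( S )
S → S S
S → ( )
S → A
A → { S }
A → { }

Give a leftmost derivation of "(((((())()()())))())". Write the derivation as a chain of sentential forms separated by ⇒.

S⇒(S)⇒(SS)⇒((S)S)⇒(((S))S)⇒((((S)))S)⇒((((SS)))S)⇒((((SSS)))S)⇒((((SSSS)))S)⇒(((((S)SSS)))S)⇒(((((())SSS)))S)⇒(((((())()SS)))S)⇒(((((())()()S)))S)⇒(((((())()()())))S)⇒(((((())()()())))())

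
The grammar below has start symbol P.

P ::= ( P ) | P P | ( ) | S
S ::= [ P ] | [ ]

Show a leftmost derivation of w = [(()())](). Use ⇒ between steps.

P ⇒ PP ⇒ SP ⇒ [P]P ⇒ [(P)]P ⇒ [(PP)]P ⇒ [(()P)]P ⇒ [(()())]P ⇒ [(()())]()

P ⇒ PP   [P ::= P P]
PP ⇒ SP   [P ::= S]
SP ⇒ [P]P   [S ::= [ P ]]
[P]P ⇒ [(P)]P   [P ::= ( P )]
[(P)]P ⇒ [(PP)]P   [P ::= P P]
[(PP)]P ⇒ [(()P)]P   [P ::= ( )]
[(()P)]P ⇒ [(()())]P   [P ::= ( )]
[(()())]P ⇒ [(()())]()   [P ::= ( )]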